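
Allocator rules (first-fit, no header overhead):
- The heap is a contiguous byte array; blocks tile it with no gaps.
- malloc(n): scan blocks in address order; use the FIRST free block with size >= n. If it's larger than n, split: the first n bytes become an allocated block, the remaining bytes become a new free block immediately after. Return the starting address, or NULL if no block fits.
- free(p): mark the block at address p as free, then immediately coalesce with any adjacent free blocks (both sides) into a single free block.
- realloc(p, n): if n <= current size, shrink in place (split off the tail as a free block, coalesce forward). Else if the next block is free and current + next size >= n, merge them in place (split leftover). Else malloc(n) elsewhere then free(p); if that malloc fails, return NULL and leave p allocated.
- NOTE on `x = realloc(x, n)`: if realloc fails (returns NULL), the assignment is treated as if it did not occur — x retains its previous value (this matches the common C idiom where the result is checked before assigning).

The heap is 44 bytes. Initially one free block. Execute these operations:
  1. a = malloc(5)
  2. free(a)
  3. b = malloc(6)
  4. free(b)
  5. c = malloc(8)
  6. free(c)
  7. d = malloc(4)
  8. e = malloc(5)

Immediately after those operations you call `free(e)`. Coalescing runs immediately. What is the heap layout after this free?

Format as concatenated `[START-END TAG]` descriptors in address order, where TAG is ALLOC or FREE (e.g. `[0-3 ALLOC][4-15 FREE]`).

Op 1: a = malloc(5) -> a = 0; heap: [0-4 ALLOC][5-43 FREE]
Op 2: free(a) -> (freed a); heap: [0-43 FREE]
Op 3: b = malloc(6) -> b = 0; heap: [0-5 ALLOC][6-43 FREE]
Op 4: free(b) -> (freed b); heap: [0-43 FREE]
Op 5: c = malloc(8) -> c = 0; heap: [0-7 ALLOC][8-43 FREE]
Op 6: free(c) -> (freed c); heap: [0-43 FREE]
Op 7: d = malloc(4) -> d = 0; heap: [0-3 ALLOC][4-43 FREE]
Op 8: e = malloc(5) -> e = 4; heap: [0-3 ALLOC][4-8 ALLOC][9-43 FREE]
free(e): e = 4 -> block [4-8 ALLOC]; mark free, coalesce with adjacent free neighbors -> [0-3 ALLOC][4-43 FREE]

Answer: [0-3 ALLOC][4-43 FREE]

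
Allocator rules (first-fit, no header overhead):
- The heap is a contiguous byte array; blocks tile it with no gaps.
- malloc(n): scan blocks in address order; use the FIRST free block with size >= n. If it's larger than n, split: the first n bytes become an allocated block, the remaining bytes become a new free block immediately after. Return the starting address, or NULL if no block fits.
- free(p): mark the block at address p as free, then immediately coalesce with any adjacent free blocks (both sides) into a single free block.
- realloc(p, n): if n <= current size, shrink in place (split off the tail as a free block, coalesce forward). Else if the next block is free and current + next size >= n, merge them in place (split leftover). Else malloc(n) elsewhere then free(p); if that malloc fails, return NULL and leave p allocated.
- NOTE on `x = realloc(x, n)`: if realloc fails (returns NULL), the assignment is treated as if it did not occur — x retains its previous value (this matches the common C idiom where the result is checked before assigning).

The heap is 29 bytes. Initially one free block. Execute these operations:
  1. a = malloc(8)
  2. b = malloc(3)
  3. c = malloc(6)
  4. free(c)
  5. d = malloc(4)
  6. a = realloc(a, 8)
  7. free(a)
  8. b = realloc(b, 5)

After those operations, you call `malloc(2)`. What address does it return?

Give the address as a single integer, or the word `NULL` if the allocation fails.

Op 1: a = malloc(8) -> a = 0; heap: [0-7 ALLOC][8-28 FREE]
Op 2: b = malloc(3) -> b = 8; heap: [0-7 ALLOC][8-10 ALLOC][11-28 FREE]
Op 3: c = malloc(6) -> c = 11; heap: [0-7 ALLOC][8-10 ALLOC][11-16 ALLOC][17-28 FREE]
Op 4: free(c) -> (freed c); heap: [0-7 ALLOC][8-10 ALLOC][11-28 FREE]
Op 5: d = malloc(4) -> d = 11; heap: [0-7 ALLOC][8-10 ALLOC][11-14 ALLOC][15-28 FREE]
Op 6: a = realloc(a, 8) -> a = 0; heap: [0-7 ALLOC][8-10 ALLOC][11-14 ALLOC][15-28 FREE]
Op 7: free(a) -> (freed a); heap: [0-7 FREE][8-10 ALLOC][11-14 ALLOC][15-28 FREE]
Op 8: b = realloc(b, 5) -> b = 0; heap: [0-4 ALLOC][5-10 FREE][11-14 ALLOC][15-28 FREE]
malloc(2): first-fit scan over [0-4 ALLOC][5-10 FREE][11-14 ALLOC][15-28 FREE] -> 5

Answer: 5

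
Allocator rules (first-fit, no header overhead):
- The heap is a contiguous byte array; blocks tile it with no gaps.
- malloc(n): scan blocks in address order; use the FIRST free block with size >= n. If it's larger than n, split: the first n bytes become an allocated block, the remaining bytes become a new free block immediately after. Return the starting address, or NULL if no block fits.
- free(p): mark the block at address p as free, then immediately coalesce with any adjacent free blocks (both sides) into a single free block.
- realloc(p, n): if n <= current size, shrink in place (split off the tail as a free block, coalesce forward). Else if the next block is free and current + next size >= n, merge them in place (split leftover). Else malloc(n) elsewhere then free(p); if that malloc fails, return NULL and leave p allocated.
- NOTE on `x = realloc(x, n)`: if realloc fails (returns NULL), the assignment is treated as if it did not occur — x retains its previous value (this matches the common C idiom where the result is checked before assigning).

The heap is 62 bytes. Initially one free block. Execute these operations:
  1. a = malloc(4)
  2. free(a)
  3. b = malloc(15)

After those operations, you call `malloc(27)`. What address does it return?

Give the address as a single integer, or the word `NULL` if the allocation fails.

Op 1: a = malloc(4) -> a = 0; heap: [0-3 ALLOC][4-61 FREE]
Op 2: free(a) -> (freed a); heap: [0-61 FREE]
Op 3: b = malloc(15) -> b = 0; heap: [0-14 ALLOC][15-61 FREE]
malloc(27): first-fit scan over [0-14 ALLOC][15-61 FREE] -> 15

Answer: 15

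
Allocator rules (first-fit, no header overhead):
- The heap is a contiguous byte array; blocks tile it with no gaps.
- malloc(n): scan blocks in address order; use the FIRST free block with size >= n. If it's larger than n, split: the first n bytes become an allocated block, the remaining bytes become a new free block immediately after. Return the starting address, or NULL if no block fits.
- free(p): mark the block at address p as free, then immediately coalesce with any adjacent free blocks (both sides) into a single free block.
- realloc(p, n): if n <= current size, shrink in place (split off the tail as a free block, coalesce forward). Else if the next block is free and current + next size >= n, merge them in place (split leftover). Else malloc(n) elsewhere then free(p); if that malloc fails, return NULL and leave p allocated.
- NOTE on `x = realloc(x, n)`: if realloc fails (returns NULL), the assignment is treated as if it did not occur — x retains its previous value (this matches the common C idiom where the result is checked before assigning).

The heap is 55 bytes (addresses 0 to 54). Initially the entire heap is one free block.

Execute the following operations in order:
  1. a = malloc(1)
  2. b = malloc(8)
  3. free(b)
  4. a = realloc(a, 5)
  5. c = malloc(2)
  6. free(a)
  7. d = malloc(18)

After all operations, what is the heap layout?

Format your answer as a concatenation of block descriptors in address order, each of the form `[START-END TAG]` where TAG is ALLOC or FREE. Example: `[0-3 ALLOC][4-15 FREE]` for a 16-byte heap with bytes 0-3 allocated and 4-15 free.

Op 1: a = malloc(1) -> a = 0; heap: [0-0 ALLOC][1-54 FREE]
Op 2: b = malloc(8) -> b = 1; heap: [0-0 ALLOC][1-8 ALLOC][9-54 FREE]
Op 3: free(b) -> (freed b); heap: [0-0 ALLOC][1-54 FREE]
Op 4: a = realloc(a, 5) -> a = 0; heap: [0-4 ALLOC][5-54 FREE]
Op 5: c = malloc(2) -> c = 5; heap: [0-4 ALLOC][5-6 ALLOC][7-54 FREE]
Op 6: free(a) -> (freed a); heap: [0-4 FREE][5-6 ALLOC][7-54 FREE]
Op 7: d = malloc(18) -> d = 7; heap: [0-4 FREE][5-6 ALLOC][7-24 ALLOC][25-54 FREE]

Answer: [0-4 FREE][5-6 ALLOC][7-24 ALLOC][25-54 FREE]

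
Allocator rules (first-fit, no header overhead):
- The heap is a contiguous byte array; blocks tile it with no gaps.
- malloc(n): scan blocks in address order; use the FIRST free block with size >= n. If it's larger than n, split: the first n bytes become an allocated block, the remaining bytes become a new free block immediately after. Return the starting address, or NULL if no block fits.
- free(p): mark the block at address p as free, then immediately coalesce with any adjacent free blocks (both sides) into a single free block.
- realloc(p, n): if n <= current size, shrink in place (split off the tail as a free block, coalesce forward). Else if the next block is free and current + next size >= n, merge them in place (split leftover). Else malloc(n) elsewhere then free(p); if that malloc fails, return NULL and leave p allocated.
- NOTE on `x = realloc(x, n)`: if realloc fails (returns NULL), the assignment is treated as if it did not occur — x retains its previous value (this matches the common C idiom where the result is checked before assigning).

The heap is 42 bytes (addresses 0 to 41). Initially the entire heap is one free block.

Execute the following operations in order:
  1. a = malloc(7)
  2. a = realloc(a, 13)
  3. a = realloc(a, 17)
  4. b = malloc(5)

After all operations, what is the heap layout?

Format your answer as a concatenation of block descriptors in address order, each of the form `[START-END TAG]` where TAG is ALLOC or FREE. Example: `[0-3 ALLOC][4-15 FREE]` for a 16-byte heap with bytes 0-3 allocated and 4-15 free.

Answer: [0-16 ALLOC][17-21 ALLOC][22-41 FREE]

Derivation:
Op 1: a = malloc(7) -> a = 0; heap: [0-6 ALLOC][7-41 FREE]
Op 2: a = realloc(a, 13) -> a = 0; heap: [0-12 ALLOC][13-41 FREE]
Op 3: a = realloc(a, 17) -> a = 0; heap: [0-16 ALLOC][17-41 FREE]
Op 4: b = malloc(5) -> b = 17; heap: [0-16 ALLOC][17-21 ALLOC][22-41 FREE]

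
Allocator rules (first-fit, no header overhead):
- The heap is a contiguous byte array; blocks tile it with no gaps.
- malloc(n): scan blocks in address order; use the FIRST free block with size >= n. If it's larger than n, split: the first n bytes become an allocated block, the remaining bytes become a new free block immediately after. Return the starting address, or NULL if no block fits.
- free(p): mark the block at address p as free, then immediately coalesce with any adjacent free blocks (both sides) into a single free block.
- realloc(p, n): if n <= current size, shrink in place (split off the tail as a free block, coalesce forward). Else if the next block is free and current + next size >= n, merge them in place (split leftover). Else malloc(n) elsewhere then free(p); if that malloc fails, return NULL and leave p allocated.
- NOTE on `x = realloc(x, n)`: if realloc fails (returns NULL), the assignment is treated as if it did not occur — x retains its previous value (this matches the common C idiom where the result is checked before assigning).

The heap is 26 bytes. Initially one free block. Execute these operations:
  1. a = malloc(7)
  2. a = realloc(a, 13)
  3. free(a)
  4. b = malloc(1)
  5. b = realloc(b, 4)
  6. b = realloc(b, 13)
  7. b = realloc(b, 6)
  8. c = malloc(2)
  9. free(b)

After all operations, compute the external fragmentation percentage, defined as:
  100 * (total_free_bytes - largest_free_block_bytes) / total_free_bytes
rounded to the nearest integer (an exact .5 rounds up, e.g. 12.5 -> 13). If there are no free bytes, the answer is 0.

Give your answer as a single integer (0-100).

Op 1: a = malloc(7) -> a = 0; heap: [0-6 ALLOC][7-25 FREE]
Op 2: a = realloc(a, 13) -> a = 0; heap: [0-12 ALLOC][13-25 FREE]
Op 3: free(a) -> (freed a); heap: [0-25 FREE]
Op 4: b = malloc(1) -> b = 0; heap: [0-0 ALLOC][1-25 FREE]
Op 5: b = realloc(b, 4) -> b = 0; heap: [0-3 ALLOC][4-25 FREE]
Op 6: b = realloc(b, 13) -> b = 0; heap: [0-12 ALLOC][13-25 FREE]
Op 7: b = realloc(b, 6) -> b = 0; heap: [0-5 ALLOC][6-25 FREE]
Op 8: c = malloc(2) -> c = 6; heap: [0-5 ALLOC][6-7 ALLOC][8-25 FREE]
Op 9: free(b) -> (freed b); heap: [0-5 FREE][6-7 ALLOC][8-25 FREE]
Free blocks: [6 18] total_free=24 largest=18 -> 100*(24-18)/24 = 600/24 = 25

Answer: 25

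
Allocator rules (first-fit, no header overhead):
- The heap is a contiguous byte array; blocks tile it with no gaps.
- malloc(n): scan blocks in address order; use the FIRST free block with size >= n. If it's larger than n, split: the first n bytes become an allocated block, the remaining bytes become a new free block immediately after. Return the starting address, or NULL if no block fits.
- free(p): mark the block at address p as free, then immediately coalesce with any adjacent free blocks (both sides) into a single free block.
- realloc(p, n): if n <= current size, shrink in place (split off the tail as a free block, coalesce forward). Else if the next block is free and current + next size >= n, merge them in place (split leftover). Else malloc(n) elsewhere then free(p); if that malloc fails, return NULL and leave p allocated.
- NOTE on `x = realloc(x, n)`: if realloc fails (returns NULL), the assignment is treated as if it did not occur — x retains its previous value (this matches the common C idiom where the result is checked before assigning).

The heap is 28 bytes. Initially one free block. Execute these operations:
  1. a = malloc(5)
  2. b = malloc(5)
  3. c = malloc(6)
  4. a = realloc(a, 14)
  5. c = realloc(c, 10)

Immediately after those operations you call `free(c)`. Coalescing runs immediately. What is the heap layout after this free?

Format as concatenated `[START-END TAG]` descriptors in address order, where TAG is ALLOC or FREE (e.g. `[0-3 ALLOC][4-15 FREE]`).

Answer: [0-4 ALLOC][5-9 ALLOC][10-27 FREE]

Derivation:
Op 1: a = malloc(5) -> a = 0; heap: [0-4 ALLOC][5-27 FREE]
Op 2: b = malloc(5) -> b = 5; heap: [0-4 ALLOC][5-9 ALLOC][10-27 FREE]
Op 3: c = malloc(6) -> c = 10; heap: [0-4 ALLOC][5-9 ALLOC][10-15 ALLOC][16-27 FREE]
Op 4: a = realloc(a, 14) -> NULL (a unchanged); heap: [0-4 ALLOC][5-9 ALLOC][10-15 ALLOC][16-27 FREE]
Op 5: c = realloc(c, 10) -> c = 10; heap: [0-4 ALLOC][5-9 ALLOC][10-19 ALLOC][20-27 FREE]
free(c): c = 10 -> block [10-19 ALLOC]; mark free, coalesce with adjacent free neighbors -> [0-4 ALLOC][5-9 ALLOC][10-27 FREE]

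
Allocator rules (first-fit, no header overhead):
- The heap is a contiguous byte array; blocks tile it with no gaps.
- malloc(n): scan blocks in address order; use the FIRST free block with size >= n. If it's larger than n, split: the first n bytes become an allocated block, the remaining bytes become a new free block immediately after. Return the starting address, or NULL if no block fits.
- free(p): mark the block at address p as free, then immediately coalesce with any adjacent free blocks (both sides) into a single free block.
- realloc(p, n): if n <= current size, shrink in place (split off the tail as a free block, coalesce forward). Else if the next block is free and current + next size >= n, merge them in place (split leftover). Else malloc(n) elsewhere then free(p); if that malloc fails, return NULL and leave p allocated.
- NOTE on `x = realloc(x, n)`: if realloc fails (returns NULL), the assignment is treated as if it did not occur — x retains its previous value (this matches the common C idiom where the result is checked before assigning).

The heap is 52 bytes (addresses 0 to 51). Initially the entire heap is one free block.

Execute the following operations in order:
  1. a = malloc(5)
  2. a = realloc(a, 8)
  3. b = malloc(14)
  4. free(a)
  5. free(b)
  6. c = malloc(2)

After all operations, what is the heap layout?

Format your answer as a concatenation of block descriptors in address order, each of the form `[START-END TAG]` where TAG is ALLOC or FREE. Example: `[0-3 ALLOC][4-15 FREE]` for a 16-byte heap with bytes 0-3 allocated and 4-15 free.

Op 1: a = malloc(5) -> a = 0; heap: [0-4 ALLOC][5-51 FREE]
Op 2: a = realloc(a, 8) -> a = 0; heap: [0-7 ALLOC][8-51 FREE]
Op 3: b = malloc(14) -> b = 8; heap: [0-7 ALLOC][8-21 ALLOC][22-51 FREE]
Op 4: free(a) -> (freed a); heap: [0-7 FREE][8-21 ALLOC][22-51 FREE]
Op 5: free(b) -> (freed b); heap: [0-51 FREE]
Op 6: c = malloc(2) -> c = 0; heap: [0-1 ALLOC][2-51 FREE]

Answer: [0-1 ALLOC][2-51 FREE]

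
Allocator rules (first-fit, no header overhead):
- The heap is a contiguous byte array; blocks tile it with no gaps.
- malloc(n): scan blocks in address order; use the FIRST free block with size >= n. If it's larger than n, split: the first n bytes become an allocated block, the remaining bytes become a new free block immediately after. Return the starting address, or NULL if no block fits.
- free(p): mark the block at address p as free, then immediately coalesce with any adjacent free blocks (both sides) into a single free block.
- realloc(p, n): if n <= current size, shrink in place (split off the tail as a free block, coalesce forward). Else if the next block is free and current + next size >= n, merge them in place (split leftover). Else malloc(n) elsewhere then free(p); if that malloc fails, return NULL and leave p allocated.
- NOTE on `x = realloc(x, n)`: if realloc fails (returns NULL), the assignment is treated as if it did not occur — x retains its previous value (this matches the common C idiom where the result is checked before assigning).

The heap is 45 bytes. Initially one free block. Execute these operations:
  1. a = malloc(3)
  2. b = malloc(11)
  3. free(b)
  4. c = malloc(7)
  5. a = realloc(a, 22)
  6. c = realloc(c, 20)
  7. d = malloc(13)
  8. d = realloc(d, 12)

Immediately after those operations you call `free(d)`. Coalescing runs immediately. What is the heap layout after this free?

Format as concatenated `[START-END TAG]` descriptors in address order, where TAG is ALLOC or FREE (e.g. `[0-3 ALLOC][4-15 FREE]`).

Op 1: a = malloc(3) -> a = 0; heap: [0-2 ALLOC][3-44 FREE]
Op 2: b = malloc(11) -> b = 3; heap: [0-2 ALLOC][3-13 ALLOC][14-44 FREE]
Op 3: free(b) -> (freed b); heap: [0-2 ALLOC][3-44 FREE]
Op 4: c = malloc(7) -> c = 3; heap: [0-2 ALLOC][3-9 ALLOC][10-44 FREE]
Op 5: a = realloc(a, 22) -> a = 10; heap: [0-2 FREE][3-9 ALLOC][10-31 ALLOC][32-44 FREE]
Op 6: c = realloc(c, 20) -> NULL (c unchanged); heap: [0-2 FREE][3-9 ALLOC][10-31 ALLOC][32-44 FREE]
Op 7: d = malloc(13) -> d = 32; heap: [0-2 FREE][3-9 ALLOC][10-31 ALLOC][32-44 ALLOC]
Op 8: d = realloc(d, 12) -> d = 32; heap: [0-2 FREE][3-9 ALLOC][10-31 ALLOC][32-43 ALLOC][44-44 FREE]
free(d): d = 32 -> block [32-43 ALLOC]; mark free, coalesce with adjacent free neighbors -> [0-2 FREE][3-9 ALLOC][10-31 ALLOC][32-44 FREE]

Answer: [0-2 FREE][3-9 ALLOC][10-31 ALLOC][32-44 FREE]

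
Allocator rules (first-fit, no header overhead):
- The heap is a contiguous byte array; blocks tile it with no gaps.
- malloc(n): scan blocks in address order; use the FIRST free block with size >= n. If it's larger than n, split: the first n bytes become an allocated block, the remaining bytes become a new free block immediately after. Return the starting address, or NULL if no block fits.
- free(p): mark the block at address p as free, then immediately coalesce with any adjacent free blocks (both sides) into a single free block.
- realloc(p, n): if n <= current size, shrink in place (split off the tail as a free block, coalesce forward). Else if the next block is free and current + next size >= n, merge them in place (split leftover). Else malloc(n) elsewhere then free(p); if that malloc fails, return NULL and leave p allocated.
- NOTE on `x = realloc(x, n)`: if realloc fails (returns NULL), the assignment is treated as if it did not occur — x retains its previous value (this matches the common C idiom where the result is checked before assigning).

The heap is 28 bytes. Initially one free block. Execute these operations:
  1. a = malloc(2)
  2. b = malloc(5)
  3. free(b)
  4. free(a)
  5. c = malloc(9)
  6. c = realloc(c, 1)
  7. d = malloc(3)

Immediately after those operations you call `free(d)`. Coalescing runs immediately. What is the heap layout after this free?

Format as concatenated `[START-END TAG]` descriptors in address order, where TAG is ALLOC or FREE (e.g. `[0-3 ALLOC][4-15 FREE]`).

Op 1: a = malloc(2) -> a = 0; heap: [0-1 ALLOC][2-27 FREE]
Op 2: b = malloc(5) -> b = 2; heap: [0-1 ALLOC][2-6 ALLOC][7-27 FREE]
Op 3: free(b) -> (freed b); heap: [0-1 ALLOC][2-27 FREE]
Op 4: free(a) -> (freed a); heap: [0-27 FREE]
Op 5: c = malloc(9) -> c = 0; heap: [0-8 ALLOC][9-27 FREE]
Op 6: c = realloc(c, 1) -> c = 0; heap: [0-0 ALLOC][1-27 FREE]
Op 7: d = malloc(3) -> d = 1; heap: [0-0 ALLOC][1-3 ALLOC][4-27 FREE]
free(d): d = 1 -> block [1-3 ALLOC]; mark free, coalesce with adjacent free neighbors -> [0-0 ALLOC][1-27 FREE]

Answer: [0-0 ALLOC][1-27 FREE]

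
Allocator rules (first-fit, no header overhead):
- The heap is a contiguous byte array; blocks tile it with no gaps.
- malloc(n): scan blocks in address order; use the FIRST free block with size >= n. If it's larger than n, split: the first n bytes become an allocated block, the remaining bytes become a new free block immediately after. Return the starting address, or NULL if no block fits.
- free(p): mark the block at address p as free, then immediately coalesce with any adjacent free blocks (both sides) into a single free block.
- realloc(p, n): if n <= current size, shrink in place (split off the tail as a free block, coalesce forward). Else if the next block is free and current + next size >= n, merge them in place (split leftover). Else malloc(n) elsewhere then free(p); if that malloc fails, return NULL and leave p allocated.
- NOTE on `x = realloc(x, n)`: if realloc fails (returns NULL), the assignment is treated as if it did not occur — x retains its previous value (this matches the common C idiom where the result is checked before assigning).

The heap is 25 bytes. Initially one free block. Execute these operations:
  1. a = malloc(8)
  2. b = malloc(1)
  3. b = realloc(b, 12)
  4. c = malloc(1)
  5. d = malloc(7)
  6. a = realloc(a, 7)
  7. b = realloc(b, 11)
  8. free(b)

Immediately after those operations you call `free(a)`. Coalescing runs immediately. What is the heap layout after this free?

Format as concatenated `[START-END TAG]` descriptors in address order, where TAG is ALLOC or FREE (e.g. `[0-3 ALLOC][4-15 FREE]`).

Answer: [0-19 FREE][20-20 ALLOC][21-24 FREE]

Derivation:
Op 1: a = malloc(8) -> a = 0; heap: [0-7 ALLOC][8-24 FREE]
Op 2: b = malloc(1) -> b = 8; heap: [0-7 ALLOC][8-8 ALLOC][9-24 FREE]
Op 3: b = realloc(b, 12) -> b = 8; heap: [0-7 ALLOC][8-19 ALLOC][20-24 FREE]
Op 4: c = malloc(1) -> c = 20; heap: [0-7 ALLOC][8-19 ALLOC][20-20 ALLOC][21-24 FREE]
Op 5: d = malloc(7) -> d = NULL; heap: [0-7 ALLOC][8-19 ALLOC][20-20 ALLOC][21-24 FREE]
Op 6: a = realloc(a, 7) -> a = 0; heap: [0-6 ALLOC][7-7 FREE][8-19 ALLOC][20-20 ALLOC][21-24 FREE]
Op 7: b = realloc(b, 11) -> b = 8; heap: [0-6 ALLOC][7-7 FREE][8-18 ALLOC][19-19 FREE][20-20 ALLOC][21-24 FREE]
Op 8: free(b) -> (freed b); heap: [0-6 ALLOC][7-19 FREE][20-20 ALLOC][21-24 FREE]
free(a): a = 0 -> block [0-6 ALLOC]; mark free, coalesce with adjacent free neighbors -> [0-19 FREE][20-20 ALLOC][21-24 FREE]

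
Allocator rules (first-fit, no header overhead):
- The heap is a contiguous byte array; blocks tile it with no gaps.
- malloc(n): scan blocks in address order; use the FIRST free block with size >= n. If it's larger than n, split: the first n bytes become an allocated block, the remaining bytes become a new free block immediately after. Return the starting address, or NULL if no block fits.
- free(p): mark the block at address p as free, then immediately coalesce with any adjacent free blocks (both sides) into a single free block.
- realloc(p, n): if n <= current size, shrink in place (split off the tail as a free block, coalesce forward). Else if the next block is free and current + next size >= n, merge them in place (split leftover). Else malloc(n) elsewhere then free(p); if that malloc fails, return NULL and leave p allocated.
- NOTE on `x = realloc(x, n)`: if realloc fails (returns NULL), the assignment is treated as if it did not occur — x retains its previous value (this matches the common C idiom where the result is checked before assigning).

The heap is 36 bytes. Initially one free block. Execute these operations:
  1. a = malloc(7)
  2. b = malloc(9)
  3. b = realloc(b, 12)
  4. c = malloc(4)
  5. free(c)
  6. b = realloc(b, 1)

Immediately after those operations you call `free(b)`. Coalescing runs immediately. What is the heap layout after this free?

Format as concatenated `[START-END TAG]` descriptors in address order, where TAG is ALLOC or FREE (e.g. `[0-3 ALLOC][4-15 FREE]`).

Answer: [0-6 ALLOC][7-35 FREE]

Derivation:
Op 1: a = malloc(7) -> a = 0; heap: [0-6 ALLOC][7-35 FREE]
Op 2: b = malloc(9) -> b = 7; heap: [0-6 ALLOC][7-15 ALLOC][16-35 FREE]
Op 3: b = realloc(b, 12) -> b = 7; heap: [0-6 ALLOC][7-18 ALLOC][19-35 FREE]
Op 4: c = malloc(4) -> c = 19; heap: [0-6 ALLOC][7-18 ALLOC][19-22 ALLOC][23-35 FREE]
Op 5: free(c) -> (freed c); heap: [0-6 ALLOC][7-18 ALLOC][19-35 FREE]
Op 6: b = realloc(b, 1) -> b = 7; heap: [0-6 ALLOC][7-7 ALLOC][8-35 FREE]
free(b): b = 7 -> block [7-7 ALLOC]; mark free, coalesce with adjacent free neighbors -> [0-6 ALLOC][7-35 FREE]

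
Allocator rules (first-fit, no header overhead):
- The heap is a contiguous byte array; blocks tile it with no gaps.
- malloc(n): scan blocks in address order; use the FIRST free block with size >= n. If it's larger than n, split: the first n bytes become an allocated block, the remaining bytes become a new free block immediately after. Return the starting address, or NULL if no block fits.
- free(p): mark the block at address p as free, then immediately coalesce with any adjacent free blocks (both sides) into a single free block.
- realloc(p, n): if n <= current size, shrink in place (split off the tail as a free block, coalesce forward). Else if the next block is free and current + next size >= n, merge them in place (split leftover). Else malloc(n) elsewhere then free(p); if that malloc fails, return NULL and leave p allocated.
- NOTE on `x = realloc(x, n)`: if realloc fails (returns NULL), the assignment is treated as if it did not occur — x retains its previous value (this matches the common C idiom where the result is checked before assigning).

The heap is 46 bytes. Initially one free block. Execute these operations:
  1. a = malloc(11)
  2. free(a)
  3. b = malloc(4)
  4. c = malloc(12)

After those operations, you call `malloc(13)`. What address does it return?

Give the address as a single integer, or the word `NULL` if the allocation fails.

Op 1: a = malloc(11) -> a = 0; heap: [0-10 ALLOC][11-45 FREE]
Op 2: free(a) -> (freed a); heap: [0-45 FREE]
Op 3: b = malloc(4) -> b = 0; heap: [0-3 ALLOC][4-45 FREE]
Op 4: c = malloc(12) -> c = 4; heap: [0-3 ALLOC][4-15 ALLOC][16-45 FREE]
malloc(13): first-fit scan over [0-3 ALLOC][4-15 ALLOC][16-45 FREE] -> 16

Answer: 16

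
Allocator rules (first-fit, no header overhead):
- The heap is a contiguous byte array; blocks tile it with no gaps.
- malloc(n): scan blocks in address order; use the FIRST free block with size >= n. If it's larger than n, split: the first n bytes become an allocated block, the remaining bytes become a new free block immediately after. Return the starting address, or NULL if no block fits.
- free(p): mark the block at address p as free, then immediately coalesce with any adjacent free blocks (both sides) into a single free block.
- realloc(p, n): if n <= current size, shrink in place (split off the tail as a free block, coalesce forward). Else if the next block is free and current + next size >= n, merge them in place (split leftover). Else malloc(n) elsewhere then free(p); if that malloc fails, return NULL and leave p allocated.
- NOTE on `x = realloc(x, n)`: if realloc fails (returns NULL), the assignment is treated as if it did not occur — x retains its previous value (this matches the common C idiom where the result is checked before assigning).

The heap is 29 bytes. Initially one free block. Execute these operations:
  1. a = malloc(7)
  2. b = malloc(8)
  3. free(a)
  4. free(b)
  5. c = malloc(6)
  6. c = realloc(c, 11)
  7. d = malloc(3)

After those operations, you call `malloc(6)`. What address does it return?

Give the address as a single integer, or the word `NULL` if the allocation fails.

Answer: 14

Derivation:
Op 1: a = malloc(7) -> a = 0; heap: [0-6 ALLOC][7-28 FREE]
Op 2: b = malloc(8) -> b = 7; heap: [0-6 ALLOC][7-14 ALLOC][15-28 FREE]
Op 3: free(a) -> (freed a); heap: [0-6 FREE][7-14 ALLOC][15-28 FREE]
Op 4: free(b) -> (freed b); heap: [0-28 FREE]
Op 5: c = malloc(6) -> c = 0; heap: [0-5 ALLOC][6-28 FREE]
Op 6: c = realloc(c, 11) -> c = 0; heap: [0-10 ALLOC][11-28 FREE]
Op 7: d = malloc(3) -> d = 11; heap: [0-10 ALLOC][11-13 ALLOC][14-28 FREE]
malloc(6): first-fit scan over [0-10 ALLOC][11-13 ALLOC][14-28 FREE] -> 14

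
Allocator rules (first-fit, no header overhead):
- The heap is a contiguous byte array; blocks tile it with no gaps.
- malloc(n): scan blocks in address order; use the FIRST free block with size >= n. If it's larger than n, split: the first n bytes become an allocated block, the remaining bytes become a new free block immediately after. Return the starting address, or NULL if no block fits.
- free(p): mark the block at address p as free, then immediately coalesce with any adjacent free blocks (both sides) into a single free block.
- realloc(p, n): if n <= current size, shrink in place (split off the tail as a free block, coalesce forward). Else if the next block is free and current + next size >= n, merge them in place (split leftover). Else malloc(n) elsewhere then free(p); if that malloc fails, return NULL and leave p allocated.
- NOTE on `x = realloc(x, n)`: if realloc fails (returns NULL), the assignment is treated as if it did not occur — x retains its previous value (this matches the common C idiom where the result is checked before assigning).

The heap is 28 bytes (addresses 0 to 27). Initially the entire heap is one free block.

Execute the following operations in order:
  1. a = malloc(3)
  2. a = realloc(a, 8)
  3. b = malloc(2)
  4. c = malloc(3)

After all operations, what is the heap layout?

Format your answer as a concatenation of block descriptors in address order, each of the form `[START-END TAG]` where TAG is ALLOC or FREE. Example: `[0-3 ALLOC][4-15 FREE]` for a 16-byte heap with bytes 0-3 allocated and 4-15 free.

Answer: [0-7 ALLOC][8-9 ALLOC][10-12 ALLOC][13-27 FREE]

Derivation:
Op 1: a = malloc(3) -> a = 0; heap: [0-2 ALLOC][3-27 FREE]
Op 2: a = realloc(a, 8) -> a = 0; heap: [0-7 ALLOC][8-27 FREE]
Op 3: b = malloc(2) -> b = 8; heap: [0-7 ALLOC][8-9 ALLOC][10-27 FREE]
Op 4: c = malloc(3) -> c = 10; heap: [0-7 ALLOC][8-9 ALLOC][10-12 ALLOC][13-27 FREE]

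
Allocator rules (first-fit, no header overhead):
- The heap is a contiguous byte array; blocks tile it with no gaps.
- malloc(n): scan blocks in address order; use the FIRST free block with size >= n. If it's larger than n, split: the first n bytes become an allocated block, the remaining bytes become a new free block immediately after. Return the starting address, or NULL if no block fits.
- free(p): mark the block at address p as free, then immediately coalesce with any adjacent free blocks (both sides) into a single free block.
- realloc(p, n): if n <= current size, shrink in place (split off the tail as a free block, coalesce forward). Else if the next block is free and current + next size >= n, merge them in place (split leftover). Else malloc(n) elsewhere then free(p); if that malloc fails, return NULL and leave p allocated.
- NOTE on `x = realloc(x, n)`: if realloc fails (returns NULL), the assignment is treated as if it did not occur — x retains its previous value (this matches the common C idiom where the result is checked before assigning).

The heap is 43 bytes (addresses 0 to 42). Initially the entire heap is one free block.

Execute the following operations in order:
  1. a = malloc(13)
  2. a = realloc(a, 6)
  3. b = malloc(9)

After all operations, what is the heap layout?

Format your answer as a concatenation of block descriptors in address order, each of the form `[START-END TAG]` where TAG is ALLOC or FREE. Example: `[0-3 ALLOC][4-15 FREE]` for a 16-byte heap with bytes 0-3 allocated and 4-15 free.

Answer: [0-5 ALLOC][6-14 ALLOC][15-42 FREE]

Derivation:
Op 1: a = malloc(13) -> a = 0; heap: [0-12 ALLOC][13-42 FREE]
Op 2: a = realloc(a, 6) -> a = 0; heap: [0-5 ALLOC][6-42 FREE]
Op 3: b = malloc(9) -> b = 6; heap: [0-5 ALLOC][6-14 ALLOC][15-42 FREE]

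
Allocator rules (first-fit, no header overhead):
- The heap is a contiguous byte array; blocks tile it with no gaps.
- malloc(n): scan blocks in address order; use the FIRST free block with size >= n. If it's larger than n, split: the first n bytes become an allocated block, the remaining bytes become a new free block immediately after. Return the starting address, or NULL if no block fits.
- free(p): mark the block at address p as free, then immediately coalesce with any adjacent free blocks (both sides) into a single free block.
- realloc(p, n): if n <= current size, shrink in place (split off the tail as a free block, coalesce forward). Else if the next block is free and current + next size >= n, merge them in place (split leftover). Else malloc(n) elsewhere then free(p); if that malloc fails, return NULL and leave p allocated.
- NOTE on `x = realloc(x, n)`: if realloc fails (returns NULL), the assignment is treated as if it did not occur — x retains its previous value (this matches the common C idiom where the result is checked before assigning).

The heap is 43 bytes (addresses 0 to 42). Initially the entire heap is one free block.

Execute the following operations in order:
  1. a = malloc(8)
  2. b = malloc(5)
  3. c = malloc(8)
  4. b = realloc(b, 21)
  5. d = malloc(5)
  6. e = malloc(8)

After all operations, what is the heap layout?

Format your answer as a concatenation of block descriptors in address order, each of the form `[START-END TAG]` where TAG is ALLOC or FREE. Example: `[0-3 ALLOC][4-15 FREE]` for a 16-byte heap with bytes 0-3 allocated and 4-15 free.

Answer: [0-7 ALLOC][8-12 ALLOC][13-20 ALLOC][21-41 ALLOC][42-42 FREE]

Derivation:
Op 1: a = malloc(8) -> a = 0; heap: [0-7 ALLOC][8-42 FREE]
Op 2: b = malloc(5) -> b = 8; heap: [0-7 ALLOC][8-12 ALLOC][13-42 FREE]
Op 3: c = malloc(8) -> c = 13; heap: [0-7 ALLOC][8-12 ALLOC][13-20 ALLOC][21-42 FREE]
Op 4: b = realloc(b, 21) -> b = 21; heap: [0-7 ALLOC][8-12 FREE][13-20 ALLOC][21-41 ALLOC][42-42 FREE]
Op 5: d = malloc(5) -> d = 8; heap: [0-7 ALLOC][8-12 ALLOC][13-20 ALLOC][21-41 ALLOC][42-42 FREE]
Op 6: e = malloc(8) -> e = NULL; heap: [0-7 ALLOC][8-12 ALLOC][13-20 ALLOC][21-41 ALLOC][42-42 FREE]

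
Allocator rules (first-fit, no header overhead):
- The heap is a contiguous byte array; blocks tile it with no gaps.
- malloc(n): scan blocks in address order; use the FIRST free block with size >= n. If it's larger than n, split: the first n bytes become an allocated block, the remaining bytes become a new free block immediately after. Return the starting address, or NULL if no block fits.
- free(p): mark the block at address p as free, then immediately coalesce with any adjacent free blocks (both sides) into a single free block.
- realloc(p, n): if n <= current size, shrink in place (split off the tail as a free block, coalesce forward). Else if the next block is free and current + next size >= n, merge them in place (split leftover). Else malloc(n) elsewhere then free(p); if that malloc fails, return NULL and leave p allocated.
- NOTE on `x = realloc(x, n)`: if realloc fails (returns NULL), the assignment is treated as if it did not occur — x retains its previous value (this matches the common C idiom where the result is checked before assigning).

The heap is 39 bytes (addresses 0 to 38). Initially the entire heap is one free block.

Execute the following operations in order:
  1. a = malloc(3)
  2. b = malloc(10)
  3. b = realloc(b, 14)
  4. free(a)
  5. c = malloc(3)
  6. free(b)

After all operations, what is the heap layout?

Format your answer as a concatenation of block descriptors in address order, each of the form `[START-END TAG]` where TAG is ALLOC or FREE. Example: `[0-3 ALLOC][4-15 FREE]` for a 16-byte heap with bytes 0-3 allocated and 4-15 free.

Answer: [0-2 ALLOC][3-38 FREE]

Derivation:
Op 1: a = malloc(3) -> a = 0; heap: [0-2 ALLOC][3-38 FREE]
Op 2: b = malloc(10) -> b = 3; heap: [0-2 ALLOC][3-12 ALLOC][13-38 FREE]
Op 3: b = realloc(b, 14) -> b = 3; heap: [0-2 ALLOC][3-16 ALLOC][17-38 FREE]
Op 4: free(a) -> (freed a); heap: [0-2 FREE][3-16 ALLOC][17-38 FREE]
Op 5: c = malloc(3) -> c = 0; heap: [0-2 ALLOC][3-16 ALLOC][17-38 FREE]
Op 6: free(b) -> (freed b); heap: [0-2 ALLOC][3-38 FREE]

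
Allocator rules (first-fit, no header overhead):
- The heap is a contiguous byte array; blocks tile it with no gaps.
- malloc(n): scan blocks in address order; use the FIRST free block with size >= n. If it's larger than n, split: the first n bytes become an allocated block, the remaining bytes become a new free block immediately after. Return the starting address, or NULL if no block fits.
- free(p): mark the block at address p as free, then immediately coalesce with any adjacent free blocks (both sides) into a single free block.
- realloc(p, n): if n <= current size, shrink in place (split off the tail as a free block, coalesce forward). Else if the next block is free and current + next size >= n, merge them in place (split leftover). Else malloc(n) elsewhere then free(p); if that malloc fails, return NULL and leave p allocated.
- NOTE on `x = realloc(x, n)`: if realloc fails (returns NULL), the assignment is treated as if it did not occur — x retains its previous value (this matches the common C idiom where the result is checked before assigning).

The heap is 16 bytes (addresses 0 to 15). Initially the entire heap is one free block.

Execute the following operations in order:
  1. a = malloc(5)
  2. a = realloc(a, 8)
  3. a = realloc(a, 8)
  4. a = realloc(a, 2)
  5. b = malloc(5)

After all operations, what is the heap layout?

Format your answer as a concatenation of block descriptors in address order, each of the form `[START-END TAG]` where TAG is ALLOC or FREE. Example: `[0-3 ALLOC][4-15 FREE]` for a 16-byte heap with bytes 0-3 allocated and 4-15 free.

Op 1: a = malloc(5) -> a = 0; heap: [0-4 ALLOC][5-15 FREE]
Op 2: a = realloc(a, 8) -> a = 0; heap: [0-7 ALLOC][8-15 FREE]
Op 3: a = realloc(a, 8) -> a = 0; heap: [0-7 ALLOC][8-15 FREE]
Op 4: a = realloc(a, 2) -> a = 0; heap: [0-1 ALLOC][2-15 FREE]
Op 5: b = malloc(5) -> b = 2; heap: [0-1 ALLOC][2-6 ALLOC][7-15 FREE]

Answer: [0-1 ALLOC][2-6 ALLOC][7-15 FREE]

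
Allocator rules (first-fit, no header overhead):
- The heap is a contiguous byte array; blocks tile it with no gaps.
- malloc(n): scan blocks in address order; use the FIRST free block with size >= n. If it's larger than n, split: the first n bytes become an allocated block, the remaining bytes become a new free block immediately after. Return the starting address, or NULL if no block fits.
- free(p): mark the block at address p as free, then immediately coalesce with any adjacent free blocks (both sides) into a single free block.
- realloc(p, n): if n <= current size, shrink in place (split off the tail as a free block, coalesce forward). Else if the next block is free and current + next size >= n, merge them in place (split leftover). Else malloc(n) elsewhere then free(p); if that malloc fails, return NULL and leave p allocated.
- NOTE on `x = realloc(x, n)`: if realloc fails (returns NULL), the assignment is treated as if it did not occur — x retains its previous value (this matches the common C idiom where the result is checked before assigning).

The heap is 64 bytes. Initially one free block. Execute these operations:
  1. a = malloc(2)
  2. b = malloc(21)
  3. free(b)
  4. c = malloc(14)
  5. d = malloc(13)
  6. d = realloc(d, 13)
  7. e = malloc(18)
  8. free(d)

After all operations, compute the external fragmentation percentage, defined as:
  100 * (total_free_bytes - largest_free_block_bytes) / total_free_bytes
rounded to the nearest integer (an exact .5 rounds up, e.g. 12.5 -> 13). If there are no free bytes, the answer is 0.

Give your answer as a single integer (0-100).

Op 1: a = malloc(2) -> a = 0; heap: [0-1 ALLOC][2-63 FREE]
Op 2: b = malloc(21) -> b = 2; heap: [0-1 ALLOC][2-22 ALLOC][23-63 FREE]
Op 3: free(b) -> (freed b); heap: [0-1 ALLOC][2-63 FREE]
Op 4: c = malloc(14) -> c = 2; heap: [0-1 ALLOC][2-15 ALLOC][16-63 FREE]
Op 5: d = malloc(13) -> d = 16; heap: [0-1 ALLOC][2-15 ALLOC][16-28 ALLOC][29-63 FREE]
Op 6: d = realloc(d, 13) -> d = 16; heap: [0-1 ALLOC][2-15 ALLOC][16-28 ALLOC][29-63 FREE]
Op 7: e = malloc(18) -> e = 29; heap: [0-1 ALLOC][2-15 ALLOC][16-28 ALLOC][29-46 ALLOC][47-63 FREE]
Op 8: free(d) -> (freed d); heap: [0-1 ALLOC][2-15 ALLOC][16-28 FREE][29-46 ALLOC][47-63 FREE]
Free blocks: [13 17] total_free=30 largest=17 -> 100*(30-17)/30 = 1300/30 ≈ 43.333 -> rounds to 43

Answer: 43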